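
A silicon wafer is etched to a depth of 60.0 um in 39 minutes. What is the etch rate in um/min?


Step 1: Etch rate = depth / time
Step 2: rate = 60.0 / 39
rate = 1.538 um/min


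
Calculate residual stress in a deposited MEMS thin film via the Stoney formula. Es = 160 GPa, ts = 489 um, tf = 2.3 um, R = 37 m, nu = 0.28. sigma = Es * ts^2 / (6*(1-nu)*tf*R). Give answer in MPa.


Step 1: Compute numerator: Es * ts^2 = 160 * 489^2 = 38259360 (GPa*um^2)
Step 2: Compute denominator (R in um): 6*(1-nu)*tf*R = 6*0.72*2.3*37e6 = 367632000.0 (um^2)
Step 3: sigma (GPa) = 38259360 / 367632000.0 = 1.0407e-01 GPa
Step 4: Convert to MPa (x1000): sigma = 104.1 MPa


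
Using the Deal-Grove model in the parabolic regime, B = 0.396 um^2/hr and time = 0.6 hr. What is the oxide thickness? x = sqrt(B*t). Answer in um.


Step 1: Compute B*t = 0.396 * 0.6 = 0.2376
Step 2: x = sqrt(0.2376)
x = 0.487 um


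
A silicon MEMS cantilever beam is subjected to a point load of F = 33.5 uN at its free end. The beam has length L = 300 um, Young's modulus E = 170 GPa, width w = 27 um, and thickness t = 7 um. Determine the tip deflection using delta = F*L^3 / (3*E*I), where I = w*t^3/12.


Step 1: Calculate the second moment of area.
I = w * t^3 / 12 = 27 * 7^3 / 12 = 771.75 um^4
Step 2: Convert E to consistent units (1 GPa = 1000 uN/um^2).
E = 170 GPa = 170000 uN/um^2
Step 3: Calculate tip deflection.
delta = F * L^3 / (3 * E * I)
delta = 33.5 * 300^3 / (3 * 170000 * 771.75)
delta = 2.2981 um


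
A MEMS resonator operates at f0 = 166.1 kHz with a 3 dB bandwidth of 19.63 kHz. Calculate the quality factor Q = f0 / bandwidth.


Step 1: Q = f0 / bandwidth
Step 2: Q = 166.1 / 19.63
Q = 8.5


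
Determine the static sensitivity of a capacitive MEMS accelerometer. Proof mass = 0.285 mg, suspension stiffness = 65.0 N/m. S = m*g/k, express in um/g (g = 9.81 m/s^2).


Step 1: Convert mass: m = 0.285 mg = 2.85e-07 kg
Step 2: S = m * g / k = 2.85e-07 * 9.81 / 65.0
Step 3: S = 4.30e-08 m/g
Step 4: Convert to um/g: S = 0.043 um/g


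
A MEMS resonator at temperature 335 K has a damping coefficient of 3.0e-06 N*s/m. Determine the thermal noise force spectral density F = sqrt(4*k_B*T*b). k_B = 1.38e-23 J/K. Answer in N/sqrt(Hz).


Step 1: Compute 4 * k_B * T * b
= 4 * 1.38e-23 * 335 * 3.0e-06
= 5.5476e-26 N^2/Hz
Step 2: F_noise = sqrt(5.5476e-26)
F_noise = 2.36e-13 N/sqrt(Hz)


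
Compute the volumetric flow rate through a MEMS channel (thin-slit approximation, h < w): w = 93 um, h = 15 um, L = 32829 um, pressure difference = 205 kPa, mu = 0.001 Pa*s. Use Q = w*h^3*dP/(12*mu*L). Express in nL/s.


Step 1: Convert all dimensions to SI (meters).
w = 93e-6 m, h = 15e-6 m, L = 32829e-6 m, dP = 205e3 Pa
Step 2: Q = w * h^3 * dP / (12 * mu * L)
Q = 93e-6 * (15e-6)^3 * 205e3 / (12 * 0.001 * 32829e-6) = 1.6333215e-10 m^3/s
Step 3: Convert Q from m^3/s to nL/s (1 m^3 = 1e12 nL, so multiply by 1e12).
Q = 163.332 nL/s


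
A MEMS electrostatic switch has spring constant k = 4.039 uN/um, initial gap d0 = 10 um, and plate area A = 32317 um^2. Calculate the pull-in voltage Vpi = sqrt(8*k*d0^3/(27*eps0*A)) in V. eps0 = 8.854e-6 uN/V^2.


Step 1: Compute numerator: 8 * k * d0^3 = 8 * 4.039 * 10^3 = 32312.0
Step 2: Compute denominator: 27 * eps0 * A = 27 * 8.854e-6 * 32317 = 7.725637
Step 3: Vpi = sqrt(32312.0 / 7.725637)
Vpi = 64.67 V


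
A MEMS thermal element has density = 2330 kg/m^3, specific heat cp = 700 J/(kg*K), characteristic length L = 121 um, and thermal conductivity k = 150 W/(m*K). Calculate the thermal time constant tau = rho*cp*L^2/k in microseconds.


Step 1: Convert L to m: L = 121e-6 m
Step 2: L^2 = (121e-6)^2 = 1.4641e-08 m^2
Step 3: tau = 2330 * 700 * 1.4641e-08 / 150 = 1.5919647e-04 s
Step 4: Convert to microseconds (multiply by 1e6).
tau = 159.196 us


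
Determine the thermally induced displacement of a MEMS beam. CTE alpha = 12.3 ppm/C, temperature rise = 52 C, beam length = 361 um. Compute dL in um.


Step 1: Convert CTE: alpha = 12.3 ppm/C = 12.3e-6 /C
Step 2: dL = 12.3e-6 * 52 * 361
dL = 0.2309 um


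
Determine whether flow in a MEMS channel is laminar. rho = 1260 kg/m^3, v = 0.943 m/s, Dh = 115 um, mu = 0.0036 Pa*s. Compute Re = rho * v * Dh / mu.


Step 1: Convert Dh to meters: Dh = 115e-6 m
Step 2: Re = rho * v * Dh / mu
Re = 1260 * 0.943 * 115e-6 / 0.0036
Re = 37.956
Since Re = 37.956 is below ~2300, the flow is laminar.


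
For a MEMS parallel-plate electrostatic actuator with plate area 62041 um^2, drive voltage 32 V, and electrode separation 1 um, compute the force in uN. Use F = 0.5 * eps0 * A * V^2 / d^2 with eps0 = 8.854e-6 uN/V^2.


Step 1: Identify parameters.
eps0 = 8.854e-6 uN/V^2, A = 62041 um^2, V = 32 V, d = 1 um
Step 2: Compute V^2 = 32^2 = 1024
Step 3: Compute d^2 = 1^2 = 1
Step 4: F = 0.5 * 8.854e-6 * 62041 * 1024 / 1
F = 281.247 uN


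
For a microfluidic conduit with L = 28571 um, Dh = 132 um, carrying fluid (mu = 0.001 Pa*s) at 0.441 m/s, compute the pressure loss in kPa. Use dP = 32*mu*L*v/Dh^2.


Step 1: Convert to SI: L = 28571e-6 m, Dh = 132e-6 m
Step 2: dP = 32 * 0.001 * 28571e-6 * 0.441 / (132e-6)^2
Step 3: dP = 23140.15 Pa
Step 4: Convert to kPa: dP = 23.14 kPa


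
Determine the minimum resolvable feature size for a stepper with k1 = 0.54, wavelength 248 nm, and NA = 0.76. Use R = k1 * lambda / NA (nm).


Step 1: Identify values: k1 = 0.54, lambda = 248 nm, NA = 0.76
Step 2: R = k1 * lambda / NA
R = 0.54 * 248 / 0.76
R = 176.2 nm


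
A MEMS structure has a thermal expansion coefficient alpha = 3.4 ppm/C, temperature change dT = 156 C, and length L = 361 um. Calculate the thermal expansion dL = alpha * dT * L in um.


Step 1: Convert CTE: alpha = 3.4 ppm/C = 3.4e-6 /C
Step 2: dL = 3.4e-6 * 156 * 361
dL = 0.1915 um


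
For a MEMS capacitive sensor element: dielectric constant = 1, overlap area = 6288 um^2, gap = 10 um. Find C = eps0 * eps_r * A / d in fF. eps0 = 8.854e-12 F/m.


Step 1: Convert area to m^2: A = 6288e-12 m^2
Step 2: Convert gap to m: d = 10e-6 m
Step 3: C = eps0 * eps_r * A / d
C = 8.854e-12 * 1 * 6288e-12 / 10e-6
Step 4: Convert to fF (multiply by 1e15).
C = 5.57 fF


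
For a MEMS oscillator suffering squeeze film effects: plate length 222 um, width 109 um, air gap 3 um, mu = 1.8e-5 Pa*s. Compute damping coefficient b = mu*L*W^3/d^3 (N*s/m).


Step 1: Convert to SI.
L = 222e-6 m, W = 109e-6 m, d = 3e-6 m
Step 2: W^3 = (109e-6)^3 = 1.30e-12 m^3
Step 3: d^3 = (3e-6)^3 = 2.70e-17 m^3
Step 4: b = 1.8e-5 * 222e-6 * 1.30e-12 / 2.70e-17
b = 1.92e-04 N*s/m


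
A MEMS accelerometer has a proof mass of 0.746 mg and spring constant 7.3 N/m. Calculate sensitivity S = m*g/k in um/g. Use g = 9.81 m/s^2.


Step 1: Convert mass: m = 0.746 mg = 7.46e-07 kg
Step 2: S = m * g / k = 7.46e-07 * 9.81 / 7.3
Step 3: S = 1.00e-06 m/g
Step 4: Convert to um/g: S = 1.003 um/g


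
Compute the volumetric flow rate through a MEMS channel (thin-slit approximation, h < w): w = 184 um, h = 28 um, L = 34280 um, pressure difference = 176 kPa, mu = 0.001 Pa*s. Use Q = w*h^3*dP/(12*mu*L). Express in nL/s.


Step 1: Convert all dimensions to SI (meters).
w = 184e-6 m, h = 28e-6 m, L = 34280e-6 m, dP = 176e3 Pa
Step 2: Q = w * h^3 * dP / (12 * mu * L)
Q = 184e-6 * (28e-6)^3 * 176e3 / (12 * 0.001 * 34280e-6) = 1.72815434e-09 m^3/s
Step 3: Convert Q from m^3/s to nL/s (1 m^3 = 1e12 nL, so multiply by 1e12).
Q = 1728.154 nL/s


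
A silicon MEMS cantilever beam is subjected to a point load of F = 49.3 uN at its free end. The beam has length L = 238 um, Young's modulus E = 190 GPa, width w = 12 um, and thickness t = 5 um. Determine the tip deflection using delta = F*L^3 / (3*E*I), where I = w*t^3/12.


Step 1: Calculate the second moment of area.
I = w * t^3 / 12 = 12 * 5^3 / 12 = 125.0 um^4
Step 2: Convert E to consistent units (1 GPa = 1000 uN/um^2).
E = 190 GPa = 190000 uN/um^2
Step 3: Calculate tip deflection.
delta = F * L^3 / (3 * E * I)
delta = 49.3 * 238^3 / (3 * 190000 * 125.0)
delta = 9.3281 um


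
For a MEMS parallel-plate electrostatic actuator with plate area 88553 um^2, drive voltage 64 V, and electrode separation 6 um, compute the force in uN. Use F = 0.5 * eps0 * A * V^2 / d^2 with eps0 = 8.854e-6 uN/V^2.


Step 1: Identify parameters.
eps0 = 8.854e-6 uN/V^2, A = 88553 um^2, V = 64 V, d = 6 um
Step 2: Compute V^2 = 64^2 = 4096
Step 3: Compute d^2 = 6^2 = 36
Step 4: F = 0.5 * 8.854e-6 * 88553 * 4096 / 36
F = 44.604 uN


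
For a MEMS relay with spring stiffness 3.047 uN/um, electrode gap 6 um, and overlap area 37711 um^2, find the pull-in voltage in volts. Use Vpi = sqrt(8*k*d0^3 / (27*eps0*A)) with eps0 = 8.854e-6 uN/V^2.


Step 1: Compute numerator: 8 * k * d0^3 = 8 * 3.047 * 6^3 = 5265.216
Step 2: Compute denominator: 27 * eps0 * A = 27 * 8.854e-6 * 37711 = 9.015116
Step 3: Vpi = sqrt(5265.216 / 9.015116)
Vpi = 24.17 V


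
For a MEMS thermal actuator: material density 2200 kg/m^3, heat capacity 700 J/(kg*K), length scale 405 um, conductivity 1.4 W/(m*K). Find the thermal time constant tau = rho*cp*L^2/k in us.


Step 1: Convert L to m: L = 405e-6 m
Step 2: L^2 = (405e-6)^2 = 1.64025e-07 m^2
Step 3: tau = 2200 * 700 * 1.64025e-07 / 1.4 = 1.804275e-01 s
Step 4: Convert to microseconds (multiply by 1e6).
tau = 180427.5 us


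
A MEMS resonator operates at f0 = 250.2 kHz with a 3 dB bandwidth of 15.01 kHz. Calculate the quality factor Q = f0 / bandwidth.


Step 1: Q = f0 / bandwidth
Step 2: Q = 250.2 / 15.01
Q = 16.7


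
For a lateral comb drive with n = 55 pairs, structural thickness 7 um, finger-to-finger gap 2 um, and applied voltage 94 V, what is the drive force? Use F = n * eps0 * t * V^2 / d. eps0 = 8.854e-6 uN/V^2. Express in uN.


Step 1: Parameters: n=55, eps0=8.854e-6 uN/V^2, t=7 um, V=94 V, d=2 um
Step 2: V^2 = 8836
Step 3: F = 55 * 8.854e-6 * 7 * 8836 / 2
F = 15.06 uN


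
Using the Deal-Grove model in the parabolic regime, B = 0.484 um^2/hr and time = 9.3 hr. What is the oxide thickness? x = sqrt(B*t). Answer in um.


Step 1: Compute B*t = 0.484 * 9.3 = 4.5012
Step 2: x = sqrt(4.5012)
x = 2.122 um


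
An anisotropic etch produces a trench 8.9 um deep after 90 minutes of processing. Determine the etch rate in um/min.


Step 1: Etch rate = depth / time
Step 2: rate = 8.9 / 90
rate = 0.099 um/min


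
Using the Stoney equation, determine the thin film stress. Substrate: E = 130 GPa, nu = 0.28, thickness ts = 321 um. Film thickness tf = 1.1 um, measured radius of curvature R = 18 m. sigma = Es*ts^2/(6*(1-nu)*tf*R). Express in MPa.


Step 1: Compute numerator: Es * ts^2 = 130 * 321^2 = 13395330 (GPa*um^2)
Step 2: Compute denominator (R in um): 6*(1-nu)*tf*R = 6*0.72*1.1*18e6 = 85536000.0 (um^2)
Step 3: sigma (GPa) = 13395330 / 85536000.0 = 1.56605e-01 GPa
Step 4: Convert to MPa (x1000): sigma = 156.6 MPa


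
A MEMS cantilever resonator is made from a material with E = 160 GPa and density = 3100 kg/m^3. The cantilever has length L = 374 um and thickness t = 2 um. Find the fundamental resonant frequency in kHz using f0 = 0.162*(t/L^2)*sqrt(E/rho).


Step 1: Convert units to SI.
t_SI = 2e-6 m, L_SI = 374e-6 m
Step 2: Calculate sqrt(E/rho).
sqrt(160e9 / 3100) = 7184.21 m/s
Step 3: Compute f0.
f0 = 0.162 * 2e-6 / (374e-6)^2 * 7184.21 = 16641.1 Hz = 16.64 kHz


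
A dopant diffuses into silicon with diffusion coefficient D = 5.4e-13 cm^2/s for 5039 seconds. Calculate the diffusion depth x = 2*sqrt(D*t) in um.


Step 1: Compute D*t = 5.4e-13 * 5039 = 2.72106e-09 cm^2
Step 2: sqrt(D*t) = 5.21638e-05 cm
Step 3: x = 2 * 5.21638e-05 cm = 1.043276e-04 cm
Step 4: Convert to um (1 cm = 1e4 um): x = 1.043 um


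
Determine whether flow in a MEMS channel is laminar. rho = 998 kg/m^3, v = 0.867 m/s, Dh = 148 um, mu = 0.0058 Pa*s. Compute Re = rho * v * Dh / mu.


Step 1: Convert Dh to meters: Dh = 148e-6 m
Step 2: Re = rho * v * Dh / mu
Re = 998 * 0.867 * 148e-6 / 0.0058
Re = 22.079
Since Re = 22.079 is below ~2300, the flow is laminar.


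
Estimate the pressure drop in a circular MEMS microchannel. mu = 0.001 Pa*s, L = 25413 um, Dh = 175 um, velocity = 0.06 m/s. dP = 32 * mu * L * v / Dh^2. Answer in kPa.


Step 1: Convert to SI: L = 25413e-6 m, Dh = 175e-6 m
Step 2: dP = 32 * 0.001 * 25413e-6 * 0.06 / (175e-6)^2
Step 3: dP = 1593.24 Pa
Step 4: Convert to kPa: dP = 1.59 kPa


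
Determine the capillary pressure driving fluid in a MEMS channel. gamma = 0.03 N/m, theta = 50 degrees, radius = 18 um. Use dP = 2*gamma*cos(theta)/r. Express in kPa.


Step 1: cos(50 deg) = 0.6428
Step 2: Convert r to m: r = 18e-6 m
Step 3: dP = 2 * 0.03 * 0.6428 / 18e-6 = 2142.7 Pa
Step 4: Convert Pa to kPa (divide by 1000).
dP = 2.14 kPa


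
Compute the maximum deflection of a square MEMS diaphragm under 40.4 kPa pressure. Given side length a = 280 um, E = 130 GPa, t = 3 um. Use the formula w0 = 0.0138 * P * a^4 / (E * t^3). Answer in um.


Step 1: Convert pressure to compatible units (E is in GPa, so P in GPa).
P = 40.4 kPa = 40.4e-6 GPa
Step 2: Compute numerator: 0.0138 * P * a^4.
a^4 = 280^4 = 6146560000
numerator = 0.0138 * 40.4e-6 * 6146560000 = 3.42683e+03
Step 3: Compute denominator: E * t^3 = 130 * 3^3 = 3510
Step 4: w0 = numerator / denominator = 3.42683e+03 / 3510 = 0.9763 um


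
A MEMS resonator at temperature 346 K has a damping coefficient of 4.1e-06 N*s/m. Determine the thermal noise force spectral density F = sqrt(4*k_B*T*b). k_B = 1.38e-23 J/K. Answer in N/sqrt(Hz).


Step 1: Compute 4 * k_B * T * b
= 4 * 1.38e-23 * 346 * 4.1e-06
= 7.8307e-26 N^2/Hz
Step 2: F_noise = sqrt(7.8307e-26)
F_noise = 2.80e-13 N/sqrt(Hz)


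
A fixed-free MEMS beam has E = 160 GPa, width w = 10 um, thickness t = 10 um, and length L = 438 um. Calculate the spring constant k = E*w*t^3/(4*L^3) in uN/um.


Step 1: Convert E to consistent units (1 GPa = 1000 uN/um^2).
E = 160 GPa = 160000 uN/um^2
Step 2: Compute t^3 = 10^3 = 1000
Step 3: Compute L^3 = 438^3 = 84027672
Step 4: k = 160000 * 10 * 1000 / (4 * 84027672)
k = 4.7603 uN/um


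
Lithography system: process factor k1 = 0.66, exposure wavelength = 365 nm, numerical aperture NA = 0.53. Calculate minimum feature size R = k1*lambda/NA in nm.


Step 1: Identify values: k1 = 0.66, lambda = 365 nm, NA = 0.53
Step 2: R = k1 * lambda / NA
R = 0.66 * 365 / 0.53
R = 454.5 nm


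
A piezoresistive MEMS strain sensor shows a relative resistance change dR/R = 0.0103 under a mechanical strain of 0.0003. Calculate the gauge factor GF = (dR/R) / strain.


Step 1: Identify values.
dR/R = 0.0103, strain = 0.0003
Step 2: GF = (dR/R) / strain = 0.0103 / 0.0003
GF = 34.3


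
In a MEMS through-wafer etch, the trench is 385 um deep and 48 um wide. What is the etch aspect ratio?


Step 1: AR = depth / width
Step 2: AR = 385 / 48
AR = 8.0


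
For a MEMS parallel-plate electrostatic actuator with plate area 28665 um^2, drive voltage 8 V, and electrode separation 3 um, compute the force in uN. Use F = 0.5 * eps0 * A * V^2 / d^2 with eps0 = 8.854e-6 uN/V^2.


Step 1: Identify parameters.
eps0 = 8.854e-6 uN/V^2, A = 28665 um^2, V = 8 V, d = 3 um
Step 2: Compute V^2 = 8^2 = 64
Step 3: Compute d^2 = 3^2 = 9
Step 4: F = 0.5 * 8.854e-6 * 28665 * 64 / 9
F = 0.902 uN


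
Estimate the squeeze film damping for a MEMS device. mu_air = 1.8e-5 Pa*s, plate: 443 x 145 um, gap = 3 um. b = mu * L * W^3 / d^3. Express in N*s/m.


Step 1: Convert to SI.
L = 443e-6 m, W = 145e-6 m, d = 3e-6 m
Step 2: W^3 = (145e-6)^3 = 3.05e-12 m^3
Step 3: d^3 = (3e-6)^3 = 2.70e-17 m^3
Step 4: b = 1.8e-5 * 443e-6 * 3.05e-12 / 2.70e-17
b = 9.00e-04 N*s/m


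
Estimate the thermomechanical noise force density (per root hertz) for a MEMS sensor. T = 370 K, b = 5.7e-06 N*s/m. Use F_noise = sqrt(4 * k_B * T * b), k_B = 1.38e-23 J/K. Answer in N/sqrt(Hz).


Step 1: Compute 4 * k_B * T * b
= 4 * 1.38e-23 * 370 * 5.7e-06
= 1.1642e-25 N^2/Hz
Step 2: F_noise = sqrt(1.1642e-25)
F_noise = 3.41e-13 N/sqrt(Hz)


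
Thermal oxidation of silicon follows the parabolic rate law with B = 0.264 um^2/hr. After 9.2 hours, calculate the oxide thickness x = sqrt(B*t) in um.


Step 1: Compute B*t = 0.264 * 9.2 = 2.4288
Step 2: x = sqrt(2.4288)
x = 1.558 um


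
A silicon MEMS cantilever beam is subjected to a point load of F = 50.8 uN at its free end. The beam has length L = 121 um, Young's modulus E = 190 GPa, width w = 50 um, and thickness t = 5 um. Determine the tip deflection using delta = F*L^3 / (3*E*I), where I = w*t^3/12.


Step 1: Calculate the second moment of area.
I = w * t^3 / 12 = 50 * 5^3 / 12 = 520.8333 um^4
Step 2: Convert E to consistent units (1 GPa = 1000 uN/um^2).
E = 190 GPa = 190000 uN/um^2
Step 3: Calculate tip deflection.
delta = F * L^3 / (3 * E * I)
delta = 50.8 * 121^3 / (3 * 190000 * 520.8333)
delta = 0.3031 um


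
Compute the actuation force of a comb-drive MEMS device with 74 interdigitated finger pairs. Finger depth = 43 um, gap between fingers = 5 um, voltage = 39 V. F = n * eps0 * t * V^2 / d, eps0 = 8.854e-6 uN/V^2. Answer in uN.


Step 1: Parameters: n=74, eps0=8.854e-6 uN/V^2, t=43 um, V=39 V, d=5 um
Step 2: V^2 = 1521
Step 3: F = 74 * 8.854e-6 * 43 * 1521 / 5
F = 8.57 uN


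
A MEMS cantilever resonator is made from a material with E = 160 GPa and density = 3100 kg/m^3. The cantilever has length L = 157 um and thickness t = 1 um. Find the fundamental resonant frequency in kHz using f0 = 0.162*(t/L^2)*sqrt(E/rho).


Step 1: Convert units to SI.
t_SI = 1e-6 m, L_SI = 157e-6 m
Step 2: Calculate sqrt(E/rho).
sqrt(160e9 / 3100) = 7184.21 m/s
Step 3: Compute f0.
f0 = 0.162 * 1e-6 / (157e-6)^2 * 7184.21 = 47216.6 Hz = 47.22 kHz


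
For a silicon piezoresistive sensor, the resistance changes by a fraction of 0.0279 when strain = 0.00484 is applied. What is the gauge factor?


Step 1: Identify values.
dR/R = 0.0279, strain = 0.00484
Step 2: GF = (dR/R) / strain = 0.0279 / 0.00484
GF = 5.8


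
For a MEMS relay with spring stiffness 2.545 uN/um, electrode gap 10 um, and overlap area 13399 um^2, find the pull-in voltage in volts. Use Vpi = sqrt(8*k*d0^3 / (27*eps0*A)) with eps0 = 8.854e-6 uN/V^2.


Step 1: Compute numerator: 8 * k * d0^3 = 8 * 2.545 * 10^3 = 20360.0
Step 2: Compute denominator: 27 * eps0 * A = 27 * 8.854e-6 * 13399 = 3.203138
Step 3: Vpi = sqrt(20360.0 / 3.203138)
Vpi = 79.73 V


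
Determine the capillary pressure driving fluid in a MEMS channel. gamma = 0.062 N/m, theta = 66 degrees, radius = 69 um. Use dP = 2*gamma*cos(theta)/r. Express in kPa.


Step 1: cos(66 deg) = 0.4067
Step 2: Convert r to m: r = 69e-6 m
Step 3: dP = 2 * 0.062 * 0.4067 / 69e-6 = 730.9 Pa
Step 4: Convert Pa to kPa (divide by 1000).
dP = 0.73 kPa


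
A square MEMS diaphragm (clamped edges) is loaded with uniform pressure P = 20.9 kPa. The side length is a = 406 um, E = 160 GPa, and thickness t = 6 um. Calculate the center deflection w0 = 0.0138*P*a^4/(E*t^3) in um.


Step 1: Convert pressure to compatible units (E is in GPa, so P in GPa).
P = 20.9 kPa = 20.9e-6 GPa
Step 2: Compute numerator: 0.0138 * P * a^4.
a^4 = 406^4 = 27170906896
numerator = 0.0138 * 20.9e-6 * 27170906896 = 7.83663e+03
Step 3: Compute denominator: E * t^3 = 160 * 6^3 = 34560
Step 4: w0 = numerator / denominator = 7.83663e+03 / 34560 = 0.2268 um


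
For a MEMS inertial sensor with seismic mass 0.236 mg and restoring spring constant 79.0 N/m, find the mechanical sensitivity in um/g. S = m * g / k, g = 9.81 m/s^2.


Step 1: Convert mass: m = 0.236 mg = 2.36e-07 kg
Step 2: S = m * g / k = 2.36e-07 * 9.81 / 79.0
Step 3: S = 2.93e-08 m/g
Step 4: Convert to um/g: S = 0.029 um/g


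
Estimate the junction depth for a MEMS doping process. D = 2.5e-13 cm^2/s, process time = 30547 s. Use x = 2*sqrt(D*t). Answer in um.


Step 1: Compute D*t = 2.5e-13 * 30547 = 7.63675e-09 cm^2
Step 2: sqrt(D*t) = 8.73885e-05 cm
Step 3: x = 2 * 8.73885e-05 cm = 1.74777e-04 cm
Step 4: Convert to um (1 cm = 1e4 um): x = 1.748 um


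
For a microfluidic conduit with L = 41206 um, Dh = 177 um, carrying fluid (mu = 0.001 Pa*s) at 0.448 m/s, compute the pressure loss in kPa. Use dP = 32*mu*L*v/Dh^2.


Step 1: Convert to SI: L = 41206e-6 m, Dh = 177e-6 m
Step 2: dP = 32 * 0.001 * 41206e-6 * 0.448 / (177e-6)^2
Step 3: dP = 18855.67 Pa
Step 4: Convert to kPa: dP = 18.86 kPa


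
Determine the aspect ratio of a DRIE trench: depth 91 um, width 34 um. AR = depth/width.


Step 1: AR = depth / width
Step 2: AR = 91 / 34
AR = 2.7


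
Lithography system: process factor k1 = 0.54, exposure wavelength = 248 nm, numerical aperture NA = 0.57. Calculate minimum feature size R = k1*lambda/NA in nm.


Step 1: Identify values: k1 = 0.54, lambda = 248 nm, NA = 0.57
Step 2: R = k1 * lambda / NA
R = 0.54 * 248 / 0.57
R = 234.9 nm


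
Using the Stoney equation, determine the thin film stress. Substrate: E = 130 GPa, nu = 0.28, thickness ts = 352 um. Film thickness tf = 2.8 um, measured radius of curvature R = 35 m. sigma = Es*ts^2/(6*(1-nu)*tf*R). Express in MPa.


Step 1: Compute numerator: Es * ts^2 = 130 * 352^2 = 16107520 (GPa*um^2)
Step 2: Compute denominator (R in um): 6*(1-nu)*tf*R = 6*0.72*2.8*35e6 = 423360000.0 (um^2)
Step 3: sigma (GPa) = 16107520 / 423360000.0 = 3.8047e-02 GPa
Step 4: Convert to MPa (x1000): sigma = 38.0 MPa


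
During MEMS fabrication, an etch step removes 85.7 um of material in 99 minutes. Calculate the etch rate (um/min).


Step 1: Etch rate = depth / time
Step 2: rate = 85.7 / 99
rate = 0.866 um/min


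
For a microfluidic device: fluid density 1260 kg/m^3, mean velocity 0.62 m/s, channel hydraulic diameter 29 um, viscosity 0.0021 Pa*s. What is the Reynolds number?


Step 1: Convert Dh to meters: Dh = 29e-6 m
Step 2: Re = rho * v * Dh / mu
Re = 1260 * 0.62 * 29e-6 / 0.0021
Re = 10.788


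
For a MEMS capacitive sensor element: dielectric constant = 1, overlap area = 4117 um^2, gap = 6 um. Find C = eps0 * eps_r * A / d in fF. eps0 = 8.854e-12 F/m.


Step 1: Convert area to m^2: A = 4117e-12 m^2
Step 2: Convert gap to m: d = 6e-6 m
Step 3: C = eps0 * eps_r * A / d
C = 8.854e-12 * 1 * 4117e-12 / 6e-6
Step 4: Convert to fF (multiply by 1e15).
C = 6.08 fF


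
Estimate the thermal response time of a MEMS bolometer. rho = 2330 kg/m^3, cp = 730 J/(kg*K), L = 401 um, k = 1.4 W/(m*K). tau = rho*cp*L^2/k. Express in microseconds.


Step 1: Convert L to m: L = 401e-6 m
Step 2: L^2 = (401e-6)^2 = 1.60801e-07 m^2
Step 3: tau = 2330 * 730 * 1.60801e-07 / 1.4 = 1.9536172921e-01 s
Step 4: Convert to microseconds (multiply by 1e6).
tau = 195361.729 us


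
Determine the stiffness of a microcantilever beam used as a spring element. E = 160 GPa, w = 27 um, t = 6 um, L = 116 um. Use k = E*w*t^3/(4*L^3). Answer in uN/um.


Step 1: Convert E to consistent units (1 GPa = 1000 uN/um^2).
E = 160 GPa = 160000 uN/um^2
Step 2: Compute t^3 = 6^3 = 216
Step 3: Compute L^3 = 116^3 = 1560896
Step 4: k = 160000 * 27 * 216 / (4 * 1560896)
k = 149.4526 uN/um


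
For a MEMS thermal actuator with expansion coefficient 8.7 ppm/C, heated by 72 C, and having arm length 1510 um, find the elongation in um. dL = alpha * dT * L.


Step 1: Convert CTE: alpha = 8.7 ppm/C = 8.7e-6 /C
Step 2: dL = 8.7e-6 * 72 * 1510
dL = 0.9459 um


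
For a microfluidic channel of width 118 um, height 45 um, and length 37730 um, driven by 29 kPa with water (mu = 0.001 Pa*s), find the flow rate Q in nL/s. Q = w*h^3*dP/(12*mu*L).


Step 1: Convert all dimensions to SI (meters).
w = 118e-6 m, h = 45e-6 m, L = 37730e-6 m, dP = 29e3 Pa
Step 2: Q = w * h^3 * dP / (12 * mu * L)
Q = 118e-6 * (45e-6)^3 * 29e3 / (12 * 0.001 * 37730e-6) = 6.8873078e-10 m^3/s
Step 3: Convert Q from m^3/s to nL/s (1 m^3 = 1e12 nL, so multiply by 1e12).
Q = 688.731 nL/s


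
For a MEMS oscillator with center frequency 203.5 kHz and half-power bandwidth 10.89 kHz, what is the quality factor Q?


Step 1: Q = f0 / bandwidth
Step 2: Q = 203.5 / 10.89
Q = 18.7


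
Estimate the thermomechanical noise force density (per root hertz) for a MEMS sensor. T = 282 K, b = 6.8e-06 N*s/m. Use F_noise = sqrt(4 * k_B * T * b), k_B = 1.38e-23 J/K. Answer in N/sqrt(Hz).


Step 1: Compute 4 * k_B * T * b
= 4 * 1.38e-23 * 282 * 6.8e-06
= 1.0585e-25 N^2/Hz
Step 2: F_noise = sqrt(1.0585e-25)
F_noise = 3.25e-13 N/sqrt(Hz)


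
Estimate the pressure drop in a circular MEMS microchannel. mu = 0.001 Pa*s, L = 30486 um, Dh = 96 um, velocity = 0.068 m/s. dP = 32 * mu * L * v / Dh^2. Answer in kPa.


Step 1: Convert to SI: L = 30486e-6 m, Dh = 96e-6 m
Step 2: dP = 32 * 0.001 * 30486e-6 * 0.068 / (96e-6)^2
Step 3: dP = 7198.08 Pa
Step 4: Convert to kPa: dP = 7.2 kPa


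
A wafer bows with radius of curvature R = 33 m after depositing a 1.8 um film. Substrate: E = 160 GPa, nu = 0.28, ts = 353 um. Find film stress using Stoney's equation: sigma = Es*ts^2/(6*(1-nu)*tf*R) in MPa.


Step 1: Compute numerator: Es * ts^2 = 160 * 353^2 = 19937440 (GPa*um^2)
Step 2: Compute denominator (R in um): 6*(1-nu)*tf*R = 6*0.72*1.8*33e6 = 256608000.0 (um^2)
Step 3: sigma (GPa) = 19937440 / 256608000.0 = 7.7696e-02 GPa
Step 4: Convert to MPa (x1000): sigma = 77.7 MPa


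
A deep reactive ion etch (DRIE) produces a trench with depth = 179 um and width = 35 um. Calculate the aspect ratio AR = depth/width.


Step 1: AR = depth / width
Step 2: AR = 179 / 35
AR = 5.1


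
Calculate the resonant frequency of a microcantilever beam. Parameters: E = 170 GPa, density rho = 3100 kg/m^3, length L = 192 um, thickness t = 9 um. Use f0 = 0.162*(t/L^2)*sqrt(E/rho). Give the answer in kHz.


Step 1: Convert units to SI.
t_SI = 9e-6 m, L_SI = 192e-6 m
Step 2: Calculate sqrt(E/rho).
sqrt(170e9 / 3100) = 7405.32 m/s
Step 3: Compute f0.
f0 = 0.162 * 9e-6 / (192e-6)^2 * 7405.32 = 292886.2 Hz = 292.89 kHz


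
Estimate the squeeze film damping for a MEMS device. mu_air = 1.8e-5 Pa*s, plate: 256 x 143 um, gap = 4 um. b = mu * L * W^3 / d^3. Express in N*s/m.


Step 1: Convert to SI.
L = 256e-6 m, W = 143e-6 m, d = 4e-6 m
Step 2: W^3 = (143e-6)^3 = 2.92e-12 m^3
Step 3: d^3 = (4e-6)^3 = 6.40e-17 m^3
Step 4: b = 1.8e-5 * 256e-6 * 2.92e-12 / 6.40e-17
b = 2.11e-04 N*s/m


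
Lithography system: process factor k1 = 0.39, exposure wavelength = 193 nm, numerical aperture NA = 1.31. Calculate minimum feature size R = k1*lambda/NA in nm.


Step 1: Identify values: k1 = 0.39, lambda = 193 nm, NA = 1.31
Step 2: R = k1 * lambda / NA
R = 0.39 * 193 / 1.31
R = 57.5 nm


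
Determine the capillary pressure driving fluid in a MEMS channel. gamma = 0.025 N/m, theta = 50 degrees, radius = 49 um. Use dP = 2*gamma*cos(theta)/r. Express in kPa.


Step 1: cos(50 deg) = 0.6428
Step 2: Convert r to m: r = 49e-6 m
Step 3: dP = 2 * 0.025 * 0.6428 / 49e-6 = 655.9 Pa
Step 4: Convert Pa to kPa (divide by 1000).
dP = 0.66 kPa


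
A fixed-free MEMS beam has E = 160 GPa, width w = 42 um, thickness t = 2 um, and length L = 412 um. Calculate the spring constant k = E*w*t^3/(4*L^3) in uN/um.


Step 1: Convert E to consistent units (1 GPa = 1000 uN/um^2).
E = 160 GPa = 160000 uN/um^2
Step 2: Compute t^3 = 2^3 = 8
Step 3: Compute L^3 = 412^3 = 69934528
Step 4: k = 160000 * 42 * 8 / (4 * 69934528)
k = 0.1922 uN/um


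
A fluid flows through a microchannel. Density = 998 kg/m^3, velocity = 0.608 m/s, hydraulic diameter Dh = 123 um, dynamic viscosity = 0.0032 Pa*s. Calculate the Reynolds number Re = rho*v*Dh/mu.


Step 1: Convert Dh to meters: Dh = 123e-6 m
Step 2: Re = rho * v * Dh / mu
Re = 998 * 0.608 * 123e-6 / 0.0032
Re = 23.323


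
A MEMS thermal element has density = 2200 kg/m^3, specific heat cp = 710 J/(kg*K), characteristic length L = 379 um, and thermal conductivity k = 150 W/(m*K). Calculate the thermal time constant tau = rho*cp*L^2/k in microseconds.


Step 1: Convert L to m: L = 379e-6 m
Step 2: L^2 = (379e-6)^2 = 1.43641e-07 m^2
Step 3: tau = 2200 * 710 * 1.43641e-07 / 150 = 1.49578161e-03 s
Step 4: Convert to microseconds (multiply by 1e6).
tau = 1495.782 us


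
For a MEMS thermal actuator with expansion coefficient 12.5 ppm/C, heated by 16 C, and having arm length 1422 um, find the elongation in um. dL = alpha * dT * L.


Step 1: Convert CTE: alpha = 12.5 ppm/C = 12.5e-6 /C
Step 2: dL = 12.5e-6 * 16 * 1422
dL = 0.2844 um


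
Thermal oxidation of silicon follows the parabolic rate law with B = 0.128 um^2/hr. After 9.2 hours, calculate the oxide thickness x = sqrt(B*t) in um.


Step 1: Compute B*t = 0.128 * 9.2 = 1.1776
Step 2: x = sqrt(1.1776)
x = 1.085 um


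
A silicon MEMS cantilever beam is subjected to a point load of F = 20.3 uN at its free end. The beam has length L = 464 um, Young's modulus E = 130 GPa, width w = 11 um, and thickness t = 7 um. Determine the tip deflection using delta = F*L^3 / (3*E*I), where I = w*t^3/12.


Step 1: Calculate the second moment of area.
I = w * t^3 / 12 = 11 * 7^3 / 12 = 314.4167 um^4
Step 2: Convert E to consistent units (1 GPa = 1000 uN/um^2).
E = 130 GPa = 130000 uN/um^2
Step 3: Calculate tip deflection.
delta = F * L^3 / (3 * E * I)
delta = 20.3 * 464^3 / (3 * 130000 * 314.4167)
delta = 16.5379 um


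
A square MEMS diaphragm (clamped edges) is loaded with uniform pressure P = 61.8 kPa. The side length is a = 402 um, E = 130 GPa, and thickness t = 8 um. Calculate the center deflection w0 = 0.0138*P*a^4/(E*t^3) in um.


Step 1: Convert pressure to compatible units (E is in GPa, so P in GPa).
P = 61.8 kPa = 61.8e-6 GPa
Step 2: Compute numerator: 0.0138 * P * a^4.
a^4 = 402^4 = 26115852816
numerator = 0.0138 * 61.8e-6 * 26115852816 = 2.22726e+04
Step 3: Compute denominator: E * t^3 = 130 * 8^3 = 66560
Step 4: w0 = numerator / denominator = 2.22726e+04 / 66560 = 0.3346 um


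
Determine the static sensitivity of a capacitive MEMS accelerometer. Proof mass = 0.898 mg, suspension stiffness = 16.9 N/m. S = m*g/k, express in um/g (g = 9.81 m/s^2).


Step 1: Convert mass: m = 0.898 mg = 8.98e-07 kg
Step 2: S = m * g / k = 8.98e-07 * 9.81 / 16.9
Step 3: S = 5.21e-07 m/g
Step 4: Convert to um/g: S = 0.521 um/g


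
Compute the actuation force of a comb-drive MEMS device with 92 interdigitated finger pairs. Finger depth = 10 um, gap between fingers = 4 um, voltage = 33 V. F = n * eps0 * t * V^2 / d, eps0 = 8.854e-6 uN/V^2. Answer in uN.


Step 1: Parameters: n=92, eps0=8.854e-6 uN/V^2, t=10 um, V=33 V, d=4 um
Step 2: V^2 = 1089
Step 3: F = 92 * 8.854e-6 * 10 * 1089 / 4
F = 2.218 uN


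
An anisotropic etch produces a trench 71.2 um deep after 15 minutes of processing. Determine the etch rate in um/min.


Step 1: Etch rate = depth / time
Step 2: rate = 71.2 / 15
rate = 4.747 um/min


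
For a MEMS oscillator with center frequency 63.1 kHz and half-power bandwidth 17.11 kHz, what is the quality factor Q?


Step 1: Q = f0 / bandwidth
Step 2: Q = 63.1 / 17.11
Q = 3.7


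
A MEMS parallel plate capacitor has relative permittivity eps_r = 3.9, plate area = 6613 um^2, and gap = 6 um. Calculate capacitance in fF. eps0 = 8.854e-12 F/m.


Step 1: Convert area to m^2: A = 6613e-12 m^2
Step 2: Convert gap to m: d = 6e-6 m
Step 3: C = eps0 * eps_r * A / d
C = 8.854e-12 * 3.9 * 6613e-12 / 6e-6
Step 4: Convert to fF (multiply by 1e15).
C = 38.06 fF


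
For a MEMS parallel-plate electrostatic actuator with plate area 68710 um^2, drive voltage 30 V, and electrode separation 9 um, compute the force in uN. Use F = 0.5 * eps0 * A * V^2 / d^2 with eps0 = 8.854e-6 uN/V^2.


Step 1: Identify parameters.
eps0 = 8.854e-6 uN/V^2, A = 68710 um^2, V = 30 V, d = 9 um
Step 2: Compute V^2 = 30^2 = 900
Step 3: Compute d^2 = 9^2 = 81
Step 4: F = 0.5 * 8.854e-6 * 68710 * 900 / 81
F = 3.38 uN


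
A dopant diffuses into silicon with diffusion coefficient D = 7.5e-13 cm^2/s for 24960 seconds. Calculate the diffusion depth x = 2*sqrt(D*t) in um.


Step 1: Compute D*t = 7.5e-13 * 24960 = 1.872e-08 cm^2
Step 2: sqrt(D*t) = 1.36821e-04 cm
Step 3: x = 2 * 1.36821e-04 cm = 2.73642e-04 cm
Step 4: Convert to um (1 cm = 1e4 um): x = 2.736 um


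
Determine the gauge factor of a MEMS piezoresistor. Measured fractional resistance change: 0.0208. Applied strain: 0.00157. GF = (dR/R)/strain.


Step 1: Identify values.
dR/R = 0.0208, strain = 0.00157
Step 2: GF = (dR/R) / strain = 0.0208 / 0.00157
GF = 13.2


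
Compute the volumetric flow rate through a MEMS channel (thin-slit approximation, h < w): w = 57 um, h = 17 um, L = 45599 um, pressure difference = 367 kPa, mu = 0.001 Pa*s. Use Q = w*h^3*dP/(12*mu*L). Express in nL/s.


Step 1: Convert all dimensions to SI (meters).
w = 57e-6 m, h = 17e-6 m, L = 45599e-6 m, dP = 367e3 Pa
Step 2: Q = w * h^3 * dP / (12 * mu * L)
Q = 57e-6 * (17e-6)^3 * 367e3 / (12 * 0.001 * 45599e-6) = 1.8782401e-10 m^3/s
Step 3: Convert Q from m^3/s to nL/s (1 m^3 = 1e12 nL, so multiply by 1e12).
Q = 187.824 nL/s


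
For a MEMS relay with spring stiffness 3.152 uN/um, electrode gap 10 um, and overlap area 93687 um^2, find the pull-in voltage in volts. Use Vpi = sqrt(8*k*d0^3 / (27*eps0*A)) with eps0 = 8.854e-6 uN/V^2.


Step 1: Compute numerator: 8 * k * d0^3 = 8 * 3.152 * 10^3 = 25216.0
Step 2: Compute denominator: 27 * eps0 * A = 27 * 8.854e-6 * 93687 = 22.396627
Step 3: Vpi = sqrt(25216.0 / 22.396627)
Vpi = 33.55 V


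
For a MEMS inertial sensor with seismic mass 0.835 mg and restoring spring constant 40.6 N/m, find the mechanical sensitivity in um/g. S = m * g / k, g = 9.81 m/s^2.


Step 1: Convert mass: m = 0.835 mg = 8.35e-07 kg
Step 2: S = m * g / k = 8.35e-07 * 9.81 / 40.6
Step 3: S = 2.02e-07 m/g
Step 4: Convert to um/g: S = 0.202 um/g


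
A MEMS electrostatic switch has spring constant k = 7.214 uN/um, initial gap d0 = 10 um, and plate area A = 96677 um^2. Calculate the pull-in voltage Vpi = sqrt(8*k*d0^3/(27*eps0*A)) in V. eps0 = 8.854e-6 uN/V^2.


Step 1: Compute numerator: 8 * k * d0^3 = 8 * 7.214 * 10^3 = 57712.0
Step 2: Compute denominator: 27 * eps0 * A = 27 * 8.854e-6 * 96677 = 23.11141
Step 3: Vpi = sqrt(57712.0 / 23.11141)
Vpi = 49.97 V


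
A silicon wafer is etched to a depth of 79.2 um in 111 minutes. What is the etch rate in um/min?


Step 1: Etch rate = depth / time
Step 2: rate = 79.2 / 111
rate = 0.714 um/min


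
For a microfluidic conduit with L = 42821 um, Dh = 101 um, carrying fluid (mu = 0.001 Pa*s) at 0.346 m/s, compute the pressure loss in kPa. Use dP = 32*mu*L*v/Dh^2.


Step 1: Convert to SI: L = 42821e-6 m, Dh = 101e-6 m
Step 2: dP = 32 * 0.001 * 42821e-6 * 0.346 / (101e-6)^2
Step 3: dP = 46477.22 Pa
Step 4: Convert to kPa: dP = 46.48 kPa


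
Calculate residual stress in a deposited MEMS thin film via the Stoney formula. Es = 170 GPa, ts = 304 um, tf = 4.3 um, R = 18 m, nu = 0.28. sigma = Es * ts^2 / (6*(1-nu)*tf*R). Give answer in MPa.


Step 1: Compute numerator: Es * ts^2 = 170 * 304^2 = 15710720 (GPa*um^2)
Step 2: Compute denominator (R in um): 6*(1-nu)*tf*R = 6*0.72*4.3*18e6 = 334368000.0 (um^2)
Step 3: sigma (GPa) = 15710720 / 334368000.0 = 4.6986e-02 GPa
Step 4: Convert to MPa (x1000): sigma = 47.0 MPa


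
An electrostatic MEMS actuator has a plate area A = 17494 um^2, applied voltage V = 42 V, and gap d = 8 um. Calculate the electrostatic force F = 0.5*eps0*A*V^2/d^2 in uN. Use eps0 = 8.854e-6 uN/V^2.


Step 1: Identify parameters.
eps0 = 8.854e-6 uN/V^2, A = 17494 um^2, V = 42 V, d = 8 um
Step 2: Compute V^2 = 42^2 = 1764
Step 3: Compute d^2 = 8^2 = 64
Step 4: F = 0.5 * 8.854e-6 * 17494 * 1764 / 64
F = 2.135 uN


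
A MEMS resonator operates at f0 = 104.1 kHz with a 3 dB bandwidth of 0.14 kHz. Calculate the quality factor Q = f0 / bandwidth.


Step 1: Q = f0 / bandwidth
Step 2: Q = 104.1 / 0.14
Q = 743.6


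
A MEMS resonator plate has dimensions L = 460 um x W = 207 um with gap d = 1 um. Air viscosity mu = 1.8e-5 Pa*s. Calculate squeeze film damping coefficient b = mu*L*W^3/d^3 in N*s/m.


Step 1: Convert to SI.
L = 460e-6 m, W = 207e-6 m, d = 1e-6 m
Step 2: W^3 = (207e-6)^3 = 8.87e-12 m^3
Step 3: d^3 = (1e-6)^3 = 1.00e-18 m^3
Step 4: b = 1.8e-5 * 460e-6 * 8.87e-12 / 1.00e-18
b = 7.34e-02 N*s/m


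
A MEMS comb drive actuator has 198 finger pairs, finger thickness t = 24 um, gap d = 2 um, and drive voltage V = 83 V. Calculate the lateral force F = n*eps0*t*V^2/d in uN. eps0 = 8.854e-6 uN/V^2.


Step 1: Parameters: n=198, eps0=8.854e-6 uN/V^2, t=24 um, V=83 V, d=2 um
Step 2: V^2 = 6889
Step 3: F = 198 * 8.854e-6 * 24 * 6889 / 2
F = 144.925 uN


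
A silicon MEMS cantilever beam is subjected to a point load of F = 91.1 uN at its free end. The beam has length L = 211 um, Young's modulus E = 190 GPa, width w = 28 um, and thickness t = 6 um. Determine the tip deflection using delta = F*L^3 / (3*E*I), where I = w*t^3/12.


Step 1: Calculate the second moment of area.
I = w * t^3 / 12 = 28 * 6^3 / 12 = 504.0 um^4
Step 2: Convert E to consistent units (1 GPa = 1000 uN/um^2).
E = 190 GPa = 190000 uN/um^2
Step 3: Calculate tip deflection.
delta = F * L^3 / (3 * E * I)
delta = 91.1 * 211^3 / (3 * 190000 * 504.0)
delta = 2.9789 um


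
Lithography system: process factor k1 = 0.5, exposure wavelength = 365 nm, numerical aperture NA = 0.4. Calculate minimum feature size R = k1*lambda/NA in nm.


Step 1: Identify values: k1 = 0.5, lambda = 365 nm, NA = 0.4
Step 2: R = k1 * lambda / NA
R = 0.5 * 365 / 0.4
R = 456.3 nm


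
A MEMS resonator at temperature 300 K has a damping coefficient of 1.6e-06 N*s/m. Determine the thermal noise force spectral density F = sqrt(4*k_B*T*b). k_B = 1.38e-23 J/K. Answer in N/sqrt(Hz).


Step 1: Compute 4 * k_B * T * b
= 4 * 1.38e-23 * 300 * 1.6e-06
= 2.6496e-26 N^2/Hz
Step 2: F_noise = sqrt(2.6496e-26)
F_noise = 1.63e-13 N/sqrt(Hz)


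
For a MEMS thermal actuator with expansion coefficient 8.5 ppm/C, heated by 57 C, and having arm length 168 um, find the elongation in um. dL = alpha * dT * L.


Step 1: Convert CTE: alpha = 8.5 ppm/C = 8.5e-6 /C
Step 2: dL = 8.5e-6 * 57 * 168
dL = 0.0814 um


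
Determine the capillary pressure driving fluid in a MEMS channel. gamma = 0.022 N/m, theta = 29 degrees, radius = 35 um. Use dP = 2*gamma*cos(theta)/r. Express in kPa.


Step 1: cos(29 deg) = 0.8746
Step 2: Convert r to m: r = 35e-6 m
Step 3: dP = 2 * 0.022 * 0.8746 / 35e-6 = 1099.5 Pa
Step 4: Convert Pa to kPa (divide by 1000).
dP = 1.1 kPa


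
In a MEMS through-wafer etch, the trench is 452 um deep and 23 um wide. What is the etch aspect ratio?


Step 1: AR = depth / width
Step 2: AR = 452 / 23
AR = 19.7


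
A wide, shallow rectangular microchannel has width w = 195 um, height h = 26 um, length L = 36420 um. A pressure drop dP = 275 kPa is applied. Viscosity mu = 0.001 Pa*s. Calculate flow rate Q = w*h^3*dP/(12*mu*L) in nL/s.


Step 1: Convert all dimensions to SI (meters).
w = 195e-6 m, h = 26e-6 m, L = 36420e-6 m, dP = 275e3 Pa
Step 2: Q = w * h^3 * dP / (12 * mu * L)
Q = 195e-6 * (26e-6)^3 * 275e3 / (12 * 0.001 * 36420e-6) = 2.15658292e-09 m^3/s
Step 3: Convert Q from m^3/s to nL/s (1 m^3 = 1e12 nL, so multiply by 1e12).
Q = 2156.583 nL/s


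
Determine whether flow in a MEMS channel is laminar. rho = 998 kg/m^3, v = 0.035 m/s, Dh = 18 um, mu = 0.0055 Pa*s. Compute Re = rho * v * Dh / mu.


Step 1: Convert Dh to meters: Dh = 18e-6 m
Step 2: Re = rho * v * Dh / mu
Re = 998 * 0.035 * 18e-6 / 0.0055
Re = 0.114
Since Re = 0.114 is below ~2300, the flow is laminar.


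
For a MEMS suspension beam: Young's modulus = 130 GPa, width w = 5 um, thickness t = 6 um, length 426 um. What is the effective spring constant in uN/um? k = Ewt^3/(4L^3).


Step 1: Convert E to consistent units (1 GPa = 1000 uN/um^2).
E = 130 GPa = 130000 uN/um^2
Step 2: Compute t^3 = 6^3 = 216
Step 3: Compute L^3 = 426^3 = 77308776
Step 4: k = 130000 * 5 * 216 / (4 * 77308776)
k = 0.454 uN/um


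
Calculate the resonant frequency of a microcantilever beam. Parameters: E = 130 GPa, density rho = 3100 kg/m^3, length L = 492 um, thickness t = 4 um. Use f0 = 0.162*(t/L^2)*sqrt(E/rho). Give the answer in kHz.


Step 1: Convert units to SI.
t_SI = 4e-6 m, L_SI = 492e-6 m
Step 2: Calculate sqrt(E/rho).
sqrt(130e9 / 3100) = 6475.76 m/s
Step 3: Compute f0.
f0 = 0.162 * 4e-6 / (492e-6)^2 * 6475.76 = 17335.5 Hz = 17.34 kHz
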